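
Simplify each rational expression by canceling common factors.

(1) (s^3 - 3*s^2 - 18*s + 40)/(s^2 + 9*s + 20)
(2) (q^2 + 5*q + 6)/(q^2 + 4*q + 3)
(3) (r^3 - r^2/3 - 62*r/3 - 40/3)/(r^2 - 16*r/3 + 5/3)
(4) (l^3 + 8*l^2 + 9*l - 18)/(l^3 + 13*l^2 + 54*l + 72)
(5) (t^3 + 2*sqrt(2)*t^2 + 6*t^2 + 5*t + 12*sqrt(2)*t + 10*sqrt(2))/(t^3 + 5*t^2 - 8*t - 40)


(1) = (s^2 - 7*s + 10)/(s + 5)
(2) = (q + 2)/(q + 1)
(3) = (3*r^2 + 14*r + 8)/(3*r - 1)
(4) = (l - 1)/(l + 4)
(5) = (t + 1)/(t - 2*sqrt(2))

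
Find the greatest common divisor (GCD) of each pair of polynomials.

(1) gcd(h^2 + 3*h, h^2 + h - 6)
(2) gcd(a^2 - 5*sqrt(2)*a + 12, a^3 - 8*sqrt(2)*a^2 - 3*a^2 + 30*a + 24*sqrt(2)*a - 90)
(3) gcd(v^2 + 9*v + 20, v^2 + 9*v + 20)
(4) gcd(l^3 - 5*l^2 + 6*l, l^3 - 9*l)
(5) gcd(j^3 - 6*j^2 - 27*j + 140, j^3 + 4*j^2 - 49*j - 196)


(1) = gcd(h*(h + 3), (h - 2)*(h + 3)) = h + 3
(2) = gcd((a - 3*sqrt(2))*(a - 2*sqrt(2)), (a - 3)*(a - 5*sqrt(2))*(a - 3*sqrt(2))) = a - 3*sqrt(2)
(3) = v^2 + 9*v + 20
(4) = gcd(l*(l - 3)*(l - 2), l*(l - 3)*(l + 3)) = l^2 - 3*l
(5) = gcd((j - 7)*(j - 4)*(j + 5), (j - 7)*(j + 4)*(j + 7)) = j - 7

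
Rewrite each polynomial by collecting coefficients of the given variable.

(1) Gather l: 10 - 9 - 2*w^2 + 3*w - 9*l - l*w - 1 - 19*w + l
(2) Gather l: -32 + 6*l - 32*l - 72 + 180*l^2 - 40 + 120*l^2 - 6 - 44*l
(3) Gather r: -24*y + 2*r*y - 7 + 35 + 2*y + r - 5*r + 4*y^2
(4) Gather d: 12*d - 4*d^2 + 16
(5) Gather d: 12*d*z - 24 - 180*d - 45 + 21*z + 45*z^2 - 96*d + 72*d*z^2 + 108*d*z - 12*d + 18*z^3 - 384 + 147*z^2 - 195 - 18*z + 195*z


(1) = l*(-w - 8) - 2*w^2 - 16*w
(2) = 300*l^2 - 70*l - 150
(3) = r*(2*y - 4) + 4*y^2 - 22*y + 28
(4) = -4*d^2 + 12*d + 16
(5) = d*(72*z^2 + 120*z - 288) + 18*z^3 + 192*z^2 + 198*z - 648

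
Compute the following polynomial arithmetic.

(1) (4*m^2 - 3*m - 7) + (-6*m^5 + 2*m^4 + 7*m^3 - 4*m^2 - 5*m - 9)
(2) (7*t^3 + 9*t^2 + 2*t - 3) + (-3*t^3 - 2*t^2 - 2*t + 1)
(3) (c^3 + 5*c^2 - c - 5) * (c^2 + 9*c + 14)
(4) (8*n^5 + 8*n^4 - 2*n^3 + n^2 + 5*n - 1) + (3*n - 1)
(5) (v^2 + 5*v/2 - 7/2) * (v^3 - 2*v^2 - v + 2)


(1) = -6*m^5 + 2*m^4 + 7*m^3 - 8*m - 16
(2) = 4*t^3 + 7*t^2 - 2
(3) = c^5 + 14*c^4 + 58*c^3 + 56*c^2 - 59*c - 70
(4) = 8*n^5 + 8*n^4 - 2*n^3 + n^2 + 8*n - 2
(5) = v^5 + v^4/2 - 19*v^3/2 + 13*v^2/2 + 17*v/2 - 7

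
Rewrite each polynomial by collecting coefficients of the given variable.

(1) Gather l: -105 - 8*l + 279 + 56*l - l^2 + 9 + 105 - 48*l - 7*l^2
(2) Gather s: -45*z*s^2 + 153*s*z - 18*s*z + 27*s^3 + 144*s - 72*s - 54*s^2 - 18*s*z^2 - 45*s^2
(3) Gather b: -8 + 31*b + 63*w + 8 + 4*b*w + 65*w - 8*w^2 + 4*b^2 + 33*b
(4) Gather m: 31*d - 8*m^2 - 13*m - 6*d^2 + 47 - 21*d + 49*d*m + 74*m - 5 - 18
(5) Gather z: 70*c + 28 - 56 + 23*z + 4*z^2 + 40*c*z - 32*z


(1) = 288 - 8*l^2
(2) = 27*s^3 + s^2*(-45*z - 99) + s*(-18*z^2 + 135*z + 72)
(3) = 4*b^2 + b*(4*w + 64) - 8*w^2 + 128*w
(4) = -6*d^2 + 10*d - 8*m^2 + m*(49*d + 61) + 24
(5) = 70*c + 4*z^2 + z*(40*c - 9) - 28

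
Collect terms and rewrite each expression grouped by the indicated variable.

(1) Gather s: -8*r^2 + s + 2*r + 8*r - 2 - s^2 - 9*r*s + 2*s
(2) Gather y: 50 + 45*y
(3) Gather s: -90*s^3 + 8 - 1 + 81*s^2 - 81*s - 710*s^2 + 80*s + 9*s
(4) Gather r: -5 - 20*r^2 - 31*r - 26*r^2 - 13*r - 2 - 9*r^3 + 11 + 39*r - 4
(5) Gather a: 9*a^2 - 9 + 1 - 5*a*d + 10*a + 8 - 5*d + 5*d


(1) = -8*r^2 + 10*r - s^2 + s*(3 - 9*r) - 2
(2) = 45*y + 50
(3) = -90*s^3 - 629*s^2 + 8*s + 7
(4) = -9*r^3 - 46*r^2 - 5*r
(5) = 9*a^2 + a*(10 - 5*d)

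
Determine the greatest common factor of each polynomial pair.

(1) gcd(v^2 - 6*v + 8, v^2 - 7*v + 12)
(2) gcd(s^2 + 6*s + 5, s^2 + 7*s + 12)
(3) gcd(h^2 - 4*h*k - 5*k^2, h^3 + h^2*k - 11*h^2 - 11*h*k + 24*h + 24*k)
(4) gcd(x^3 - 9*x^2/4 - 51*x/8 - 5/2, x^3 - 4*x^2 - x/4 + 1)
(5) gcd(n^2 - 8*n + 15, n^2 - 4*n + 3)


(1) = gcd((v - 4)*(v - 2), (v - 4)*(v - 3)) = v - 4
(2) = 1
(3) = gcd((h - 5*k)*(h + k), (h - 8)*(h - 3)*(h + k)) = h + k
(4) = gcd((x - 4)*(x + 1/2)*(x + 5/4), (x - 4)*(x - 1/2)*(x + 1/2)) = x^2 - 7*x/2 - 2
(5) = gcd((n - 5)*(n - 3), (n - 3)*(n - 1)) = n - 3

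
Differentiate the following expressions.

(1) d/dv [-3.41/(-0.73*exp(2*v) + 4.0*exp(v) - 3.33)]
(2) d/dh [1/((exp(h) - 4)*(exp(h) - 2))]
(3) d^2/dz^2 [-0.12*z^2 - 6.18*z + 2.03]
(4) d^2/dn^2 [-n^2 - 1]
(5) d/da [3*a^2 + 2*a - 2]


(1) = (13.64 - 4.9786*exp(v))*exp(v)/(0.73*exp(2*v) - 4.0*exp(v) + 3.33)^2
(2) = 2*(3 - exp(h))*exp(h)/(exp(4*h) - 12*exp(3*h) + 52*exp(2*h) - 96*exp(h) + 64)
(3) = -0.240000000000000
(4) = -2
(5) = 6*a + 2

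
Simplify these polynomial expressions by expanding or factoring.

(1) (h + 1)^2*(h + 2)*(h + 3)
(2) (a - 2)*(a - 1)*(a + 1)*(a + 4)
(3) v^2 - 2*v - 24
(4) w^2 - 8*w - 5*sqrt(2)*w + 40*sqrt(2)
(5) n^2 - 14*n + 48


(1) = h^4 + 7*h^3 + 17*h^2 + 17*h + 6
(2) = a^4 + 2*a^3 - 9*a^2 - 2*a + 8
(3) = (v - 6)*(v + 4)
(4) = (w - 8)*(w - 5*sqrt(2))
(5) = (n - 8)*(n - 6)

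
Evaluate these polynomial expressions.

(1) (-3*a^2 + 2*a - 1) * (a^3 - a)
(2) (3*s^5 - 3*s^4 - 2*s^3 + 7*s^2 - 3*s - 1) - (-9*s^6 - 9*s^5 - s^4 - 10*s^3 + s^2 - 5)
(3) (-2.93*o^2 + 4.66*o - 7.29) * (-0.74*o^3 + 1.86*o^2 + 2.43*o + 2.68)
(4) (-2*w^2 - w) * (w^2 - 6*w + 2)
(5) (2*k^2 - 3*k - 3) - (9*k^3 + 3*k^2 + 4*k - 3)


(1) = -3*a^5 + 2*a^4 + 2*a^3 - 2*a^2 + a
(2) = 9*s^6 + 12*s^5 - 2*s^4 + 8*s^3 + 6*s^2 - 3*s + 4
(3) = 2.1682*o^5 - 8.8982*o^4 + 6.9423*o^3 - 10.088*o^2 - 5.2259*o - 19.5372
(4) = -2*w^4 + 11*w^3 + 2*w^2 - 2*w
(5) = -9*k^3 - k^2 - 7*k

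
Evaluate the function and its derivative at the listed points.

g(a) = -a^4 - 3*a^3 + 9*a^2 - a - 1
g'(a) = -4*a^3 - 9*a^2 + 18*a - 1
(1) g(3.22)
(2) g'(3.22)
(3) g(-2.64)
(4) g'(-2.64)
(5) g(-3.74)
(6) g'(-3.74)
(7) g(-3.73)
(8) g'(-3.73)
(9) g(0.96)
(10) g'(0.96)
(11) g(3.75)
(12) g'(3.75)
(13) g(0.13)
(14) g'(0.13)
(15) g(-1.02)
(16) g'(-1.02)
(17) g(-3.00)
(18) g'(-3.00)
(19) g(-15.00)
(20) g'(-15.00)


(1) = -118.57
(2) = -169.90
(3) = 70.99
(4) = -37.65
(5) = 89.92
(6) = 15.05
(7) = 90.06
(8) = 14.22
(9) = 2.83
(10) = 4.45
(11) = -234.14
(12) = -271.00
(13) = -0.98
(14) = 1.18
(15) = 11.48
(16) = -24.48
(17) = 83.00
(18) = -28.00
(19) = -38461.00
(20) = 11204.00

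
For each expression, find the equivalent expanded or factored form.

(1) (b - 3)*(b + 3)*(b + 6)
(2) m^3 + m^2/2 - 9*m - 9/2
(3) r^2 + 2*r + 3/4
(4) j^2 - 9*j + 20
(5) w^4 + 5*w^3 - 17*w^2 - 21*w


(1) = b^3 + 6*b^2 - 9*b - 54
(2) = (m - 3)*(m + 1/2)*(m + 3)
(3) = (r + 1/2)*(r + 3/2)
(4) = (j - 5)*(j - 4)
(5) = w*(w - 3)*(w + 1)*(w + 7)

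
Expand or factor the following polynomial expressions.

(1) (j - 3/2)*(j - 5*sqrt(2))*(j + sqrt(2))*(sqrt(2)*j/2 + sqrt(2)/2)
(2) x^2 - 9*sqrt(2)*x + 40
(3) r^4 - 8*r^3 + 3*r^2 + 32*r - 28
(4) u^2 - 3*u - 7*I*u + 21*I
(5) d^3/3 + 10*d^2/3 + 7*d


(1) = sqrt(2)*j^4/2 - 4*j^3 - sqrt(2)*j^3/4 - 23*sqrt(2)*j^2/4 + 2*j^2 + 5*sqrt(2)*j/2 + 6*j + 15*sqrt(2)/2
(2) = (x - 5*sqrt(2))*(x - 4*sqrt(2))
(3) = (r - 7)*(r - 2)*(r - 1)*(r + 2)
(4) = (u - 3)*(u - 7*I)
(5) = d*(d/3 + 1)*(d + 7)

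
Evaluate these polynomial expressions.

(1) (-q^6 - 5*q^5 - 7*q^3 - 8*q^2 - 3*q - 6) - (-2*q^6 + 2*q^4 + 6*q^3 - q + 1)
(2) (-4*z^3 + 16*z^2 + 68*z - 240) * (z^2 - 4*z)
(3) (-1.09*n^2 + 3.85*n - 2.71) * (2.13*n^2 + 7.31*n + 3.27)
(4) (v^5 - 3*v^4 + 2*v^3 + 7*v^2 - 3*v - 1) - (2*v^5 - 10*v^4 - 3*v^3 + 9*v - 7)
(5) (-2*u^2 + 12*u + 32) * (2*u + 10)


(1) = q^6 - 5*q^5 - 2*q^4 - 13*q^3 - 8*q^2 - 2*q - 7
(2) = -4*z^5 + 32*z^4 + 4*z^3 - 512*z^2 + 960*z
(3) = -2.3217*n^4 + 0.2326*n^3 + 18.8069*n^2 - 7.2206*n - 8.8617
(4) = -v^5 + 7*v^4 + 5*v^3 + 7*v^2 - 12*v + 6
(5) = -4*u^3 + 4*u^2 + 184*u + 320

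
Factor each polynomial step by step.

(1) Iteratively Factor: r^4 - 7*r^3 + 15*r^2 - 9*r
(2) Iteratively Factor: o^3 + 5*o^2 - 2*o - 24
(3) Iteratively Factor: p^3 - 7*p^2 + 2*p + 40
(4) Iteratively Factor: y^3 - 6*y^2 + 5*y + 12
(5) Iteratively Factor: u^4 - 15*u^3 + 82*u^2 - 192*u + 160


(1) = (r - 1)*(r^3 - 6*r^2 + 9*r) = r*(r - 1)*(r^2 - 6*r + 9) = r*(r - 3)*(r - 1)*(r - 3)
(2) = (o + 3)*(o^2 + 2*o - 8) = (o - 2)*(o + 3)*(o + 4)
(3) = (p + 2)*(p^2 - 9*p + 20) = (p - 4)*(p + 2)*(p - 5)
(4) = (y - 4)*(y^2 - 2*y - 3) = (y - 4)*(y + 1)*(y - 3)
(5) = (u - 4)*(u^3 - 11*u^2 + 38*u - 40) = (u - 4)^2*(u^2 - 7*u + 10) = (u - 4)^2*(u - 2)*(u - 5)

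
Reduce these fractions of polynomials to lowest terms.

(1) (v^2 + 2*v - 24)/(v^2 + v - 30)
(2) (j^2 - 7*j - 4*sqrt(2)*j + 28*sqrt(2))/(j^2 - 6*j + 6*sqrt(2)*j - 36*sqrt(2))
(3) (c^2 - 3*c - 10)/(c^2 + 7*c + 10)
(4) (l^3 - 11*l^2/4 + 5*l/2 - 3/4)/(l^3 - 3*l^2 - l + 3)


(1) = (v - 4)/(v - 5)
(2) = (j^2 + j*(-7 - 4*sqrt(2)) + 28*sqrt(2))/(j^2 + j*(-6 + 6*sqrt(2)) - 36*sqrt(2))
(3) = (c - 5)/(c + 5)
(4) = (4*l^2 - 7*l + 3)/(4*l^2 - 8*l - 12)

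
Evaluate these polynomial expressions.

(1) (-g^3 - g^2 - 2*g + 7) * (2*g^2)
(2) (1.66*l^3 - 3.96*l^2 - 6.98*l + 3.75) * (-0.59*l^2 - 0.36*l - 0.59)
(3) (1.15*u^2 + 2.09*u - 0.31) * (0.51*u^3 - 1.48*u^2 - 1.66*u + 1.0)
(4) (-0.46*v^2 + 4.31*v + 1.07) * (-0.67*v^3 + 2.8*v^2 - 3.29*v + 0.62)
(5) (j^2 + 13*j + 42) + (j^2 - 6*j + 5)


(1) = -2*g^5 - 2*g^4 - 4*g^3 + 14*g^2
(2) = -0.9794*l^5 + 1.7388*l^4 + 4.5644*l^3 + 2.6367*l^2 + 2.7682*l - 2.2125
(3) = 0.5865*u^5 - 0.6361*u^4 - 5.1603*u^3 - 1.8606*u^2 + 2.6046*u - 0.31
(4) = 0.3082*v^5 - 4.1757*v^4 + 12.8645*v^3 - 11.4691*v^2 - 0.8481*v + 0.6634
(5) = 2*j^2 + 7*j + 47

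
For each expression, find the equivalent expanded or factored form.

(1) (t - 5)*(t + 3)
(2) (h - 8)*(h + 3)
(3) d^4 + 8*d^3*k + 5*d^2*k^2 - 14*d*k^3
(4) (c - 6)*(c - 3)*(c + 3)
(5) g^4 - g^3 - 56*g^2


(1) = t^2 - 2*t - 15
(2) = h^2 - 5*h - 24
(3) = d*(d - k)*(d + 2*k)*(d + 7*k)
(4) = c^3 - 6*c^2 - 9*c + 54
(5) = g^2*(g - 8)*(g + 7)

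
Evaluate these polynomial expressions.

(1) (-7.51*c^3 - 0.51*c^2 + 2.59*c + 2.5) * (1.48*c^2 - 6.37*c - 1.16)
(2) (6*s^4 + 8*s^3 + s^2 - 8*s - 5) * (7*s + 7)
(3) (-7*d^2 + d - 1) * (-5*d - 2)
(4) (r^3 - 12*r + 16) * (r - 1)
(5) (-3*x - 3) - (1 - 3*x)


(1) = -11.1148*c^5 + 47.0839*c^4 + 15.7935*c^3 - 12.2067*c^2 - 18.9294*c - 2.9
(2) = 42*s^5 + 98*s^4 + 63*s^3 - 49*s^2 - 91*s - 35
(3) = 35*d^3 + 9*d^2 + 3*d + 2
(4) = r^4 - r^3 - 12*r^2 + 28*r - 16
(5) = -4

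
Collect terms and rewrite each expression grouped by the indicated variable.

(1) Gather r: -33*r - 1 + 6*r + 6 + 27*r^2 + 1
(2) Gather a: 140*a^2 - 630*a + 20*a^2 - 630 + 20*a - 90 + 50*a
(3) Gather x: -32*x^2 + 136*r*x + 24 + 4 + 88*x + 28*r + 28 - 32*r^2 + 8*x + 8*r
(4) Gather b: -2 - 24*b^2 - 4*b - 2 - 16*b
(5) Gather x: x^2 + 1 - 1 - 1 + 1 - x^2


(1) = 27*r^2 - 27*r + 6
(2) = 160*a^2 - 560*a - 720
(3) = -32*r^2 + 36*r - 32*x^2 + x*(136*r + 96) + 56
(4) = -24*b^2 - 20*b - 4
(5) = 0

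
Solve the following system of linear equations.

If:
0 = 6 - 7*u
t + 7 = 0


Then:
t = -7
u = 6/7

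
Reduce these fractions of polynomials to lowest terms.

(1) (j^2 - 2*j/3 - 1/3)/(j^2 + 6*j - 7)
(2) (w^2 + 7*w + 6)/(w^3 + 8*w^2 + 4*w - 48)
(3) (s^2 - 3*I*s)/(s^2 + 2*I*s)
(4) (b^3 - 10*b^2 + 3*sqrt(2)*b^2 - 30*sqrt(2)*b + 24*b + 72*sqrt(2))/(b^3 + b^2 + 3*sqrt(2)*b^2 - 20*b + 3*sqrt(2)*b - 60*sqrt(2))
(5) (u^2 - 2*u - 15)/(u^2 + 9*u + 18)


(1) = (3*j + 1)/(3*j + 21)
(2) = (w + 1)/(w^2 + 2*w - 8)
(3) = (s - 3*I)/(s + 2*I)
(4) = (b - 6)/(b + 5)
(5) = (u - 5)/(u + 6)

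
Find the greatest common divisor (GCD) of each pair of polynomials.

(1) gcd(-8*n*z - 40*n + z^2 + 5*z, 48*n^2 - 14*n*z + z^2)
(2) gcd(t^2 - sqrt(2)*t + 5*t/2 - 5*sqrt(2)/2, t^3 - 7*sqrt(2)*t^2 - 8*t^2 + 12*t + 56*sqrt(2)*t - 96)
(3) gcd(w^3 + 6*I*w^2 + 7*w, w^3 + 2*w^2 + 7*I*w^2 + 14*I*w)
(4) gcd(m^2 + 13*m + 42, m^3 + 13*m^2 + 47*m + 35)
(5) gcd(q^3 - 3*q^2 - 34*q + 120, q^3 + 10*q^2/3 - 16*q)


(1) = gcd((-8*n + z)*(z + 5), (-8*n + z)*(-6*n + z)) = -8*n + z
(2) = gcd((t + 5/2)*(t - sqrt(2)), (t - 8)*(t - 6*sqrt(2))*(t - sqrt(2))) = t - sqrt(2)
(3) = w^2 + 7*I*w
(4) = m + 7
(5) = q + 6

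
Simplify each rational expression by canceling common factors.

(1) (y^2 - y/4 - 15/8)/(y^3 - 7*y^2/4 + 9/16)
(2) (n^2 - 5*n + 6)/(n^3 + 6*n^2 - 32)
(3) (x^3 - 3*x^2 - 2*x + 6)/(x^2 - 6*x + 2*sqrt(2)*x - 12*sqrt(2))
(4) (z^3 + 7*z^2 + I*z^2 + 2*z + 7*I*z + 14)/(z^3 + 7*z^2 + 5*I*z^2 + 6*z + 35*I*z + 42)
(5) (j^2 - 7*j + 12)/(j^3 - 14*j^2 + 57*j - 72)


(1) = (8*y + 10)/(8*y^2 - 2*y - 3)
(2) = (n - 3)/(n^2 + 8*n + 16)
(3) = (x^3 - 3*x^2 - 2*x + 6)/(x^2 + x*(-6 + 2*sqrt(2)) - 12*sqrt(2))
(4) = (z + 2*I)/(z + 6*I)
(5) = (j - 4)/(j^2 - 11*j + 24)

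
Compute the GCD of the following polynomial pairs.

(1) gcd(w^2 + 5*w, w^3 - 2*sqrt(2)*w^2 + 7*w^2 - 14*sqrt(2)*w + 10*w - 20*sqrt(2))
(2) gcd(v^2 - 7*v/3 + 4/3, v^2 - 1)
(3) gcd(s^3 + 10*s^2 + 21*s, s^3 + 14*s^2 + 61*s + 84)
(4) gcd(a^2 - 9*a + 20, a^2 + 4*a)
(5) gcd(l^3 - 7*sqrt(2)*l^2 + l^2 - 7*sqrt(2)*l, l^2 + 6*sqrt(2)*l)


(1) = gcd(w*(w + 5), (w + 2)*(w + 5)*(w - 2*sqrt(2))) = w + 5
(2) = v - 1
(3) = gcd(s*(s + 3)*(s + 7), (s + 3)*(s + 4)*(s + 7)) = s^2 + 10*s + 21
(4) = 1
(5) = l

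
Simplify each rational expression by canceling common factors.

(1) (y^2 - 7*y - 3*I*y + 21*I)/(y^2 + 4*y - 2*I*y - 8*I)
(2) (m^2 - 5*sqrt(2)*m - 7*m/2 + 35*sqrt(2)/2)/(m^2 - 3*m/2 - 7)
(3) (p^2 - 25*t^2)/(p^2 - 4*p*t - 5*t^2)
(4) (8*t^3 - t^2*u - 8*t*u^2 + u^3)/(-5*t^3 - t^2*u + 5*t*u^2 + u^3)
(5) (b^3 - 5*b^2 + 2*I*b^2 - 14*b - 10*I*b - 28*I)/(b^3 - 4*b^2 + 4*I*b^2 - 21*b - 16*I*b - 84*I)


(1) = (y^2 + y*(-7 - 3*I) + 21*I)/(y^2 + y*(4 - 2*I) - 8*I)
(2) = (4*m - 20*sqrt(2))/(4*m + 8)
(3) = (p + 5*t)/(p + t)
(4) = (-8*t + u)/(5*t + u)
(5) = (b^2 + b*(2 + 2*I) + 4*I)/(b^2 + b*(3 + 4*I) + 12*I)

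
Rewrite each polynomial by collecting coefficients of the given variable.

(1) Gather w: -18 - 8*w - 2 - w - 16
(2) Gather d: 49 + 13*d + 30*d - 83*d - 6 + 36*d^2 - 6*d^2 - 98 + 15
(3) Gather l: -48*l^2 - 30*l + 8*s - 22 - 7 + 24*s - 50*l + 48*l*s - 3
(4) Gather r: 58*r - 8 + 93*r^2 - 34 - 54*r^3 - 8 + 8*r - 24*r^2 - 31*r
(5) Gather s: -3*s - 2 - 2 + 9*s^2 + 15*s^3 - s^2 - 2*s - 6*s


(1) = -9*w - 36
(2) = 30*d^2 - 40*d - 40
(3) = -48*l^2 + l*(48*s - 80) + 32*s - 32
(4) = -54*r^3 + 69*r^2 + 35*r - 50
(5) = 15*s^3 + 8*s^2 - 11*s - 4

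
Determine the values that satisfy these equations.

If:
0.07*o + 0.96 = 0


Then:
o = -13.71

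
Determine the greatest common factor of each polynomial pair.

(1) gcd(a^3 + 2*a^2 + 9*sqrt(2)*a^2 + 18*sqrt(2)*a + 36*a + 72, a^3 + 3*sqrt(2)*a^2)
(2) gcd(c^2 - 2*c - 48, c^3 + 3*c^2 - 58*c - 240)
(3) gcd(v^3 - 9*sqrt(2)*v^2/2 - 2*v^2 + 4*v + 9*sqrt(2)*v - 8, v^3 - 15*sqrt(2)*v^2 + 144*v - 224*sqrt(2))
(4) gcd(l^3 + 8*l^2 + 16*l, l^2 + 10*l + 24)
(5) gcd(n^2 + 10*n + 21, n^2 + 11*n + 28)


(1) = a + 3*sqrt(2)
(2) = gcd((c - 8)*(c + 6), (c - 8)*(c + 5)*(c + 6)) = c^2 - 2*c - 48
(3) = gcd((v - 2)*(v - 4*sqrt(2))*(v - sqrt(2)/2), (v - 7*sqrt(2))*(v - 4*sqrt(2))^2) = v - 4*sqrt(2)
(4) = l + 4
(5) = gcd((n + 3)*(n + 7), (n + 4)*(n + 7)) = n + 7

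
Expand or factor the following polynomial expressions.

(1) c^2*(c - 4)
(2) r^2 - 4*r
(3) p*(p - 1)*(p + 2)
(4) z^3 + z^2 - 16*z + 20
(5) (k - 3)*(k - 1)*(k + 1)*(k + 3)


(1) = c^3 - 4*c^2
(2) = r*(r - 4)
(3) = p^3 + p^2 - 2*p
(4) = (z - 2)^2*(z + 5)
(5) = k^4 - 10*k^2 + 9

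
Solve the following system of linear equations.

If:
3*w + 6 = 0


Then:
w = -2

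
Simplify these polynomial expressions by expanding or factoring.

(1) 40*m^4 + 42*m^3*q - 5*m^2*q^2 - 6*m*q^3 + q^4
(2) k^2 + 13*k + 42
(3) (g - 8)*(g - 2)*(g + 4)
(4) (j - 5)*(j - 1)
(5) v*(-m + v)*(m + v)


(1) = (-5*m + q)*(-4*m + q)*(m + q)*(2*m + q)
(2) = (k + 6)*(k + 7)
(3) = g^3 - 6*g^2 - 24*g + 64
(4) = j^2 - 6*j + 5
(5) = -m^2*v + v^3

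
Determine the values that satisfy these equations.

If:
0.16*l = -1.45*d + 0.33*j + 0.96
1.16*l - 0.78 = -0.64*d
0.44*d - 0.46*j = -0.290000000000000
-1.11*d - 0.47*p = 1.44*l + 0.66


Then:
d = 1.01
j = 1.60
l = 0.11
p = -4.14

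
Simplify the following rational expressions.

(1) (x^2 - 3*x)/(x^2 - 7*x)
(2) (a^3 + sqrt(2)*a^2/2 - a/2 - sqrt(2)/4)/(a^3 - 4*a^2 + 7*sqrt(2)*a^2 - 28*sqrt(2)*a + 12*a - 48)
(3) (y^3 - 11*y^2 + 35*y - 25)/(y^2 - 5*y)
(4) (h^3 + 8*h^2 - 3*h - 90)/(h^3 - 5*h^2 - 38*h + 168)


(1) = (x - 3)/(x - 7)
(2) = (4*a^3 + 2*sqrt(2)*a^2 - 2*a - sqrt(2))/(4*a^3 + a^2*(-16 + 28*sqrt(2)) + a*(48 - 112*sqrt(2)) - 192)
(3) = (y^2 - 6*y + 5)/y
(4) = (h^2 + 2*h - 15)/(h^2 - 11*h + 28)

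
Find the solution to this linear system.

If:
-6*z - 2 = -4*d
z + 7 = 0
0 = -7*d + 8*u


Then:
d = -10
u = -35/4
z = -7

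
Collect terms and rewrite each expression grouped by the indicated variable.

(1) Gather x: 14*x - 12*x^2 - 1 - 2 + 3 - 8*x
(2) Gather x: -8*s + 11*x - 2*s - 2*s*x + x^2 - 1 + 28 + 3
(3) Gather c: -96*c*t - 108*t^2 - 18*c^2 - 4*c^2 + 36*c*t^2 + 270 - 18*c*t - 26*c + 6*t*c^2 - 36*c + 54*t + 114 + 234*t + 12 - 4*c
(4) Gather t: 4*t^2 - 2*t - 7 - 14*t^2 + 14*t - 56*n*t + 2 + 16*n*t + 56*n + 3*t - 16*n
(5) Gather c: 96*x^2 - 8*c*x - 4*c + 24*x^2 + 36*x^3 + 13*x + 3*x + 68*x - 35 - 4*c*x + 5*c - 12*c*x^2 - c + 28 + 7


(1) = -12*x^2 + 6*x
(2) = -10*s + x^2 + x*(11 - 2*s) + 30
(3) = c^2*(6*t - 22) + c*(36*t^2 - 114*t - 66) - 108*t^2 + 288*t + 396
(4) = 40*n - 10*t^2 + t*(15 - 40*n) - 5
(5) = c*(-12*x^2 - 12*x) + 36*x^3 + 120*x^2 + 84*x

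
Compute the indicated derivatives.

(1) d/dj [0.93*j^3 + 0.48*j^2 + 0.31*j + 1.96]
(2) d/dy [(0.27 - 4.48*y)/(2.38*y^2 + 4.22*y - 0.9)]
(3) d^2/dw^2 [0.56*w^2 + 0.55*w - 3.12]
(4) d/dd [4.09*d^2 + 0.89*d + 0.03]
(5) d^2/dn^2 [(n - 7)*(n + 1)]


(1) = 2.79*j^2 + 0.96*j + 0.31
(2) = (10.6624*y^2 - 1.2852*y + 2.8926)/(5.6644*y^4 + 20.0872*y^3 + 13.5244*y^2 - 7.596*y + 0.81)
(3) = 1.12000000000000
(4) = 8.18*d + 0.89
(5) = 2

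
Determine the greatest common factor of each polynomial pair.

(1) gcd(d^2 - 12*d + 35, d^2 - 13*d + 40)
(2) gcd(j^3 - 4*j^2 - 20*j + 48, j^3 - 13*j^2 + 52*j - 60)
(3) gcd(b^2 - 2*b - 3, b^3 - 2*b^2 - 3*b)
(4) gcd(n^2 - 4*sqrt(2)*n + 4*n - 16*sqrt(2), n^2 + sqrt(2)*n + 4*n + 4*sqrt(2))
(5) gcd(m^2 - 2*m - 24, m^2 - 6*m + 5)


(1) = d - 5
(2) = gcd((j - 6)*(j - 2)*(j + 4), (j - 6)*(j - 5)*(j - 2)) = j^2 - 8*j + 12
(3) = b^2 - 2*b - 3
(4) = gcd((n + 4)*(n - 4*sqrt(2)), (n + 4)*(n + sqrt(2))) = n + 4
(5) = gcd((m - 6)*(m + 4), (m - 5)*(m - 1)) = 1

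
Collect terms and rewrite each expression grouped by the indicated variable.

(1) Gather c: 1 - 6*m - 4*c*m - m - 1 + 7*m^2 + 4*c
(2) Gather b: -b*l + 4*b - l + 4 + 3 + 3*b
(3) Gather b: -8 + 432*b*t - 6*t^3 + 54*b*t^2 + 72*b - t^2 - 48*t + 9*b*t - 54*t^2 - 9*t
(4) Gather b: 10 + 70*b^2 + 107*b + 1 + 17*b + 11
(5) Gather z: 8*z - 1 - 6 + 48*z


(1) = c*(4 - 4*m) + 7*m^2 - 7*m
(2) = b*(7 - l) - l + 7
(3) = b*(54*t^2 + 441*t + 72) - 6*t^3 - 55*t^2 - 57*t - 8
(4) = 70*b^2 + 124*b + 22
(5) = 56*z - 7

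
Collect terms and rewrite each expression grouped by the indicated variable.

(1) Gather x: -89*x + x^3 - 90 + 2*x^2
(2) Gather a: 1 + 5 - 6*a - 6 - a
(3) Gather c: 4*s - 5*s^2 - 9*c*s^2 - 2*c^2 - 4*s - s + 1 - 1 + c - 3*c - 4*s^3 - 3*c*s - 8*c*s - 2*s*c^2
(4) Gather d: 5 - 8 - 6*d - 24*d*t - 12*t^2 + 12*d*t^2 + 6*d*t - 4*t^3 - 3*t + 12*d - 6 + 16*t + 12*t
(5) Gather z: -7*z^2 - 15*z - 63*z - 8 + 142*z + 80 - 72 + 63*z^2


(1) = x^3 + 2*x^2 - 89*x - 90
(2) = -7*a
(3) = c^2*(-2*s - 2) + c*(-9*s^2 - 11*s - 2) - 4*s^3 - 5*s^2 - s
(4) = d*(12*t^2 - 18*t + 6) - 4*t^3 - 12*t^2 + 25*t - 9
(5) = 56*z^2 + 64*z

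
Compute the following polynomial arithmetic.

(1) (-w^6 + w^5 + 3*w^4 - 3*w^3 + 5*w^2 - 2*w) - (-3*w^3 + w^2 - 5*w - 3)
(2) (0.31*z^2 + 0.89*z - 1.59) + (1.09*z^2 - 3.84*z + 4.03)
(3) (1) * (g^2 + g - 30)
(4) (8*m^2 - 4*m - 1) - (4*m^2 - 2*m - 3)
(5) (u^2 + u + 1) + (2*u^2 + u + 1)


(1) = -w^6 + w^5 + 3*w^4 + 4*w^2 + 3*w + 3
(2) = 1.4*z^2 - 2.95*z + 2.44
(3) = g^2 + g - 30
(4) = 4*m^2 - 2*m + 2
(5) = 3*u^2 + 2*u + 2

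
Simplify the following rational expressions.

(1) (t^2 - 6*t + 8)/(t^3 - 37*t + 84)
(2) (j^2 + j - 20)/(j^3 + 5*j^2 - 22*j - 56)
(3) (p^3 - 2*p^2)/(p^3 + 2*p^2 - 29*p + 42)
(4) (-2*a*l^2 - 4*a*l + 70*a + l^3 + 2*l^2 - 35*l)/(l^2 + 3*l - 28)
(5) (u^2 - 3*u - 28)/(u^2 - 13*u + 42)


(1) = (t - 2)/(t^2 + 4*t - 21)
(2) = (j + 5)/(j^2 + 9*j + 14)
(3) = p^2/(p^2 + 4*p - 21)
(4) = (-2*a*l + 10*a + l^2 - 5*l)/(l - 4)
(5) = (u + 4)/(u - 6)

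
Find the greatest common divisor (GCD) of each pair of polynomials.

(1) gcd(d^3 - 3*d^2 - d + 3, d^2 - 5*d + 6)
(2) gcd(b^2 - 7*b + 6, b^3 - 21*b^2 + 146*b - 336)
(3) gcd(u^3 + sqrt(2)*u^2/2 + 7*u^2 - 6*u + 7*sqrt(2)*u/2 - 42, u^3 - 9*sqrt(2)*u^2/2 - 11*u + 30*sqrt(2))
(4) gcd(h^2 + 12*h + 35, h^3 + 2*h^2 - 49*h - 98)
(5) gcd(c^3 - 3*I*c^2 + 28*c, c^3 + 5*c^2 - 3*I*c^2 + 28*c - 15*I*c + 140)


(1) = gcd((d - 3)*(d - 1)*(d + 1), (d - 3)*(d - 2)) = d - 3
(2) = b - 6
(3) = gcd((u + 7)*(u - 3*sqrt(2)/2)*(u + 2*sqrt(2)), (u - 5*sqrt(2))*(u - 3*sqrt(2)/2)*(u + 2*sqrt(2))) = u^2 + sqrt(2)*u/2 - 6
(4) = gcd((h + 5)*(h + 7), (h - 7)*(h + 2)*(h + 7)) = h + 7
(5) = c^2 - 3*I*c + 28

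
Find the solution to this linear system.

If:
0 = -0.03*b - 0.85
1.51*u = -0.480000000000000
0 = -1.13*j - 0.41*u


Then:
b = -28.33
j = 0.12
u = -0.32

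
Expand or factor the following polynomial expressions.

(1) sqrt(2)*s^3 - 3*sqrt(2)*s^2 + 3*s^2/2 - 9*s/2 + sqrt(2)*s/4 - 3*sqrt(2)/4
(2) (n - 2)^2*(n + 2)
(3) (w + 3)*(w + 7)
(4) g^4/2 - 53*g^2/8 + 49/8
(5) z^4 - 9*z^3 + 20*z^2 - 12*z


(1) = (s - 3)*(s + sqrt(2)/2)*(sqrt(2)*s + 1/2)
(2) = n^3 - 2*n^2 - 4*n + 8
(3) = w^2 + 10*w + 21
(4) = (g/2 + 1/2)*(g - 7/2)*(g - 1)*(g + 7/2)
(5) = z*(z - 6)*(z - 2)*(z - 1)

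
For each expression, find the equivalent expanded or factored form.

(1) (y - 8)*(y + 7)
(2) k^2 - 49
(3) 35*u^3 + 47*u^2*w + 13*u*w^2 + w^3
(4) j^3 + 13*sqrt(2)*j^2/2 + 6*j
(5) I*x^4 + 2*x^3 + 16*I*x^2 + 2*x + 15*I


(1) = y^2 - y - 56
(2) = (k - 7)*(k + 7)
(3) = (u + w)*(5*u + w)*(7*u + w)
(4) = j*(j + sqrt(2)/2)*(j + 6*sqrt(2))
(5) = (x - 5*I)*(x + I)*(x + 3*I)*(I*x + 1)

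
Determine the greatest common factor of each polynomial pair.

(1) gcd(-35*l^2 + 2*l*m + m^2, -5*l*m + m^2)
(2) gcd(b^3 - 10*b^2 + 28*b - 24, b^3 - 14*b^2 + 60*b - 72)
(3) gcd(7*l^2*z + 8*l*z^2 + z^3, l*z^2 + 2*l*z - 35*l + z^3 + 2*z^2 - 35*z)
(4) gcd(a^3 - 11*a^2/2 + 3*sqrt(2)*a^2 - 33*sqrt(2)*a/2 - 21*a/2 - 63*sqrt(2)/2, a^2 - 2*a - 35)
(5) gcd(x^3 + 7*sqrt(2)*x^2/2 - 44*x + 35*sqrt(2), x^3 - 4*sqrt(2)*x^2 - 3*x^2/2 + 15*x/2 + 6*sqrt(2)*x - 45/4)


(1) = 5*l - m
(2) = b^2 - 8*b + 12
(3) = l + z
(4) = gcd((a - 7)*(a + 3/2)*(a + 3*sqrt(2)), (a - 7)*(a + 5)) = a - 7
(5) = x - 5*sqrt(2)/2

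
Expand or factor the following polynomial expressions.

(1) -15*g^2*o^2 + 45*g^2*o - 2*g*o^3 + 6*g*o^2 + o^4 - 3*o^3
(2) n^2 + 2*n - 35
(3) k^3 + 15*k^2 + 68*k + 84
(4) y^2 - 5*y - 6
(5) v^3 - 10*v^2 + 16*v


(1) = o*(-5*g + o)*(3*g + o)*(o - 3)
(2) = (n - 5)*(n + 7)
(3) = (k + 2)*(k + 6)*(k + 7)
(4) = (y - 6)*(y + 1)
(5) = v*(v - 8)*(v - 2)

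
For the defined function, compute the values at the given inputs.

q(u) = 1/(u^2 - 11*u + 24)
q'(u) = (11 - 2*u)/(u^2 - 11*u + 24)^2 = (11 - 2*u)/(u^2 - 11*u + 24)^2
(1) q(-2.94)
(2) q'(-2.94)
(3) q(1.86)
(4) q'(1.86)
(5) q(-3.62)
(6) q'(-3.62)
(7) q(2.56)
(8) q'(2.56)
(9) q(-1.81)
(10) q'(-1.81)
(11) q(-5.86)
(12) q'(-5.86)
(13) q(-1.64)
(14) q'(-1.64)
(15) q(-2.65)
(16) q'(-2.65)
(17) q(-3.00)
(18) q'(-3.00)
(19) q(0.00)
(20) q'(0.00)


(1) = 0.02
(2) = 0.00
(3) = 0.14
(4) = 0.15
(5) = 0.01
(6) = 0.00
(7) = 0.42
(8) = 1.03
(9) = 0.02
(10) = 0.01
(11) = 0.01
(12) = 0.00
(13) = 0.02
(14) = 0.01
(15) = 0.02
(16) = 0.00
(17) = 0.02
(18) = 0.00
(19) = 0.04
(20) = 0.02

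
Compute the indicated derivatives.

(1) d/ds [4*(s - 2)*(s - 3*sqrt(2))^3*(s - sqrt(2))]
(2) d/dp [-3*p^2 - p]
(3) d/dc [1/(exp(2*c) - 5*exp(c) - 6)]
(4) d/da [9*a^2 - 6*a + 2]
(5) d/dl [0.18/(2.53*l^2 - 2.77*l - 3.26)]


(1) = 4*(s - 3*sqrt(2))^2*((s - 2)*(s - 3*sqrt(2)) + 3*(s - 2)*(s - sqrt(2)) + (s - 3*sqrt(2))*(s - sqrt(2)))
(2) = -6*p - 1
(3) = (5 - 2*exp(c))*exp(c)/(-exp(2*c) + 5*exp(c) + 6)^2
(4) = 18*a - 6
(5) = (0.4986 - 0.9108*l)/(-2.53*l^2 + 2.77*l + 3.26)^2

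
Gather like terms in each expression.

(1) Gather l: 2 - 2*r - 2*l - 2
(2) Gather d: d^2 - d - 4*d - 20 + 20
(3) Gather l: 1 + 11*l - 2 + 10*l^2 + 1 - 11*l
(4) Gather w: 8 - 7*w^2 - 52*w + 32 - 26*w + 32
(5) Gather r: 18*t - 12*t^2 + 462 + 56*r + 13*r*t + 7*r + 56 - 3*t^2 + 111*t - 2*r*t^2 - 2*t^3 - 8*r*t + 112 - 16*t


(1) = -2*l - 2*r
(2) = d^2 - 5*d
(3) = 10*l^2
(4) = -7*w^2 - 78*w + 72
(5) = r*(-2*t^2 + 5*t + 63) - 2*t^3 - 15*t^2 + 113*t + 630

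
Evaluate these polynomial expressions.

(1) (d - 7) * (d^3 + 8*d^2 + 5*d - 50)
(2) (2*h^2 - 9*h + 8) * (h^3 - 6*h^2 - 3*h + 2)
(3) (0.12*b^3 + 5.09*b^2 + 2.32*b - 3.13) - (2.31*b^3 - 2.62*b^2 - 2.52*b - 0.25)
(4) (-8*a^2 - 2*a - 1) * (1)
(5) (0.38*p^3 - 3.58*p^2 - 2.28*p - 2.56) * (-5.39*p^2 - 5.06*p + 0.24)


(1) = d^4 + d^3 - 51*d^2 - 85*d + 350
(2) = 2*h^5 - 21*h^4 + 56*h^3 - 17*h^2 - 42*h + 16
(3) = -2.19*b^3 + 7.71*b^2 + 4.84*b - 2.88
(4) = -8*a^2 - 2*a - 1
(5) = -2.0482*p^5 + 17.3734*p^4 + 30.4952*p^3 + 24.476*p^2 + 12.4064*p - 0.6144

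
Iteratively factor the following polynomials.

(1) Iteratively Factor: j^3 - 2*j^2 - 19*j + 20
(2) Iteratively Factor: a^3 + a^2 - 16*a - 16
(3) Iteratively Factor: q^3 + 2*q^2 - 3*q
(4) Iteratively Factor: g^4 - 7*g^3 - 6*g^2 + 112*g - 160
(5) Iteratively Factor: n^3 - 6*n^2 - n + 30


(1) = (j - 5)*(j^2 + 3*j - 4) = (j - 5)*(j - 1)*(j + 4)
(2) = (a - 4)*(a^2 + 5*a + 4) = (a - 4)*(a + 1)*(a + 4)
(3) = (q)*(q^2 + 2*q - 3) = q*(q - 1)*(q + 3)
(4) = (g - 2)*(g^3 - 5*g^2 - 16*g + 80) = (g - 5)*(g - 2)*(g^2 - 16) = (g - 5)*(g - 2)*(g + 4)*(g - 4)
(5) = (n + 2)*(n^2 - 8*n + 15) = (n - 3)*(n + 2)*(n - 5)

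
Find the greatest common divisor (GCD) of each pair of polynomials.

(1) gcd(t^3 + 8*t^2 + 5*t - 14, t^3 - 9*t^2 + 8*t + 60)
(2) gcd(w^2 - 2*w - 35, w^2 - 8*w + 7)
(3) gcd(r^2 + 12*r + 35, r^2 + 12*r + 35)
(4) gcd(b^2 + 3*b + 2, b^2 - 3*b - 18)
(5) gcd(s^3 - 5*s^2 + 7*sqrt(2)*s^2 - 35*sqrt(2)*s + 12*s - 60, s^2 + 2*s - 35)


(1) = gcd((t - 1)*(t + 2)*(t + 7), (t - 6)*(t - 5)*(t + 2)) = t + 2
(2) = gcd((w - 7)*(w + 5), (w - 7)*(w - 1)) = w - 7
(3) = gcd((r + 5)*(r + 7), (r + 5)*(r + 7)) = r^2 + 12*r + 35
(4) = 1
(5) = gcd((s - 5)*(s + sqrt(2))*(s + 6*sqrt(2)), (s - 5)*(s + 7)) = s - 5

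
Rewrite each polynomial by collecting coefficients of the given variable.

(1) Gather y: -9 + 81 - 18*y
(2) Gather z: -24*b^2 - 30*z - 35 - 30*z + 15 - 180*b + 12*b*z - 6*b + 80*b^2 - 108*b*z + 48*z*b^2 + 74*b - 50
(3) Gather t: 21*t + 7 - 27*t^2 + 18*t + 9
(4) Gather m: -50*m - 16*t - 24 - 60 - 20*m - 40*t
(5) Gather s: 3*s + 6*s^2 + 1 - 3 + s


(1) = 72 - 18*y
(2) = 56*b^2 - 112*b + z*(48*b^2 - 96*b - 60) - 70
(3) = -27*t^2 + 39*t + 16
(4) = -70*m - 56*t - 84
(5) = 6*s^2 + 4*s - 2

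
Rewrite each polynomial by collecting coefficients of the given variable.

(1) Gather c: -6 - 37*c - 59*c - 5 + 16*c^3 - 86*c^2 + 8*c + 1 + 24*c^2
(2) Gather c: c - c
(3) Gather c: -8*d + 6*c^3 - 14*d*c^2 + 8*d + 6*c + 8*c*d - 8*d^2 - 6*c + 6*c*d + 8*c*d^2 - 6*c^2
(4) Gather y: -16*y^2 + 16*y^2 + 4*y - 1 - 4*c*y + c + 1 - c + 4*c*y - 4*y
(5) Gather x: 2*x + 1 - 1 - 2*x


(1) = 16*c^3 - 62*c^2 - 88*c - 10
(2) = 0
(3) = 6*c^3 + c^2*(-14*d - 6) + c*(8*d^2 + 14*d) - 8*d^2
(4) = 0
(5) = 0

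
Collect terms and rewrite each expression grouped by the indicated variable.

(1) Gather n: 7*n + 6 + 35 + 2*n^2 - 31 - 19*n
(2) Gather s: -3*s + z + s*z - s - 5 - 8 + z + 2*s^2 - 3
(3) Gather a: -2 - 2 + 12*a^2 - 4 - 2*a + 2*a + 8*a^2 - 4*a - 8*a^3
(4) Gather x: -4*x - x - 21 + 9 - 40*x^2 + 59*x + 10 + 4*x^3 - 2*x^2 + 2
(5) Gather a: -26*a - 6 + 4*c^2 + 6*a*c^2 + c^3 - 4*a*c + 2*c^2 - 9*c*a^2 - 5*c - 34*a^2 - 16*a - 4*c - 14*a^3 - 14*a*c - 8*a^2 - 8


(1) = 2*n^2 - 12*n + 10
(2) = 2*s^2 + s*(z - 4) + 2*z - 16
(3) = -8*a^3 + 20*a^2 - 4*a - 8
(4) = 4*x^3 - 42*x^2 + 54*x
(5) = -14*a^3 + a^2*(-9*c - 42) + a*(6*c^2 - 18*c - 42) + c^3 + 6*c^2 - 9*c - 14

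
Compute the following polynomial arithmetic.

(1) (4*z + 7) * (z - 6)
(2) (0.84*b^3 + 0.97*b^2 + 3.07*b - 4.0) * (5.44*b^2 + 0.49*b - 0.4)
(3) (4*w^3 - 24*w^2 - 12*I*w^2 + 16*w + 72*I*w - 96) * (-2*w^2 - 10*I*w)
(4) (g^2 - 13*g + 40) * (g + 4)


(1) = 4*z^2 - 17*z - 42
(2) = 4.5696*b^5 + 5.6884*b^4 + 16.8401*b^3 - 20.6437*b^2 - 3.188*b + 1.6
(3) = -8*w^5 + 48*w^4 - 16*I*w^4 - 152*w^3 + 96*I*w^3 + 912*w^2 - 160*I*w^2 + 960*I*w
(4) = g^3 - 9*g^2 - 12*g + 160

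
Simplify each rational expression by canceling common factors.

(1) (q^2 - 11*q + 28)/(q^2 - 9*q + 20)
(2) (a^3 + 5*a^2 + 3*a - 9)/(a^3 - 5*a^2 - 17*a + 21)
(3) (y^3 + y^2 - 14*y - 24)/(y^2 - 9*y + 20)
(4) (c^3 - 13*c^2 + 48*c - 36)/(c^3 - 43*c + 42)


(1) = (q - 7)/(q - 5)
(2) = (a + 3)/(a - 7)
(3) = (y^2 + 5*y + 6)/(y - 5)
(4) = (c - 6)/(c + 7)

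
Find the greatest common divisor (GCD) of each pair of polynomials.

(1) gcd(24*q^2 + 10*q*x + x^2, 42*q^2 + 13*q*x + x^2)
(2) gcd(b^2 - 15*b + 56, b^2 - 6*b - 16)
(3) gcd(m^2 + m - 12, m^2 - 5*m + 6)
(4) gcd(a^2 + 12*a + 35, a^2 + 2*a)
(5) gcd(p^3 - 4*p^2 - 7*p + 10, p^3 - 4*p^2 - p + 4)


(1) = gcd((4*q + x)*(6*q + x), (6*q + x)*(7*q + x)) = 6*q + x
(2) = gcd((b - 8)*(b - 7), (b - 8)*(b + 2)) = b - 8
(3) = gcd((m - 3)*(m + 4), (m - 3)*(m - 2)) = m - 3
(4) = gcd((a + 5)*(a + 7), a*(a + 2)) = 1
(5) = p - 1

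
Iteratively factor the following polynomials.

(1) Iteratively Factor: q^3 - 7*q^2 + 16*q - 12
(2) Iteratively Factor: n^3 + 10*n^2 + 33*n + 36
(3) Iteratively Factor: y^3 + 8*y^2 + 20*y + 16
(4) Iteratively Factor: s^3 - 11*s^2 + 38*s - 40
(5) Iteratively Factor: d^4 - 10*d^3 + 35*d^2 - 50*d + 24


(1) = (q - 3)*(q^2 - 4*q + 4) = (q - 3)*(q - 2)*(q - 2)
(2) = (n + 3)*(n^2 + 7*n + 12) = (n + 3)*(n + 4)*(n + 3)
(3) = (y + 2)*(y^2 + 6*y + 8) = (y + 2)^2*(y + 4)
(4) = (s - 4)*(s^2 - 7*s + 10) = (s - 4)*(s - 2)*(s - 5)
(5) = (d - 4)*(d^3 - 6*d^2 + 11*d - 6) = (d - 4)*(d - 1)*(d^2 - 5*d + 6) = (d - 4)*(d - 3)*(d - 1)*(d - 2)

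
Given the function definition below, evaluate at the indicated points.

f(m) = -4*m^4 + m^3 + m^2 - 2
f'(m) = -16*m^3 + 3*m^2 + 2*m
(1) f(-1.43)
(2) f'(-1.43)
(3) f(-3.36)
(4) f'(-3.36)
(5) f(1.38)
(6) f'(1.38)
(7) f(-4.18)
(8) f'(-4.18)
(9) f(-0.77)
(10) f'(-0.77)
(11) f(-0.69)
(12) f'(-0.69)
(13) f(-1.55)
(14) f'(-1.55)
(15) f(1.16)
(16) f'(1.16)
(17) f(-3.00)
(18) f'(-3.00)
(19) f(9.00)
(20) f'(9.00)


(1) = -19.61
(2) = 50.06
(3) = -538.46
(4) = 634.08
(5) = -11.97
(6) = -33.58
(7) = -1278.70
(8) = 1212.61
(9) = -3.27
(10) = 7.54
(11) = -2.76
(12) = 5.30
(13) = -26.41
(14) = 63.69
(15) = -6.34
(16) = -18.62
(17) = -344.00
(18) = 453.00
(19) = -25436.00
(20) = -11403.00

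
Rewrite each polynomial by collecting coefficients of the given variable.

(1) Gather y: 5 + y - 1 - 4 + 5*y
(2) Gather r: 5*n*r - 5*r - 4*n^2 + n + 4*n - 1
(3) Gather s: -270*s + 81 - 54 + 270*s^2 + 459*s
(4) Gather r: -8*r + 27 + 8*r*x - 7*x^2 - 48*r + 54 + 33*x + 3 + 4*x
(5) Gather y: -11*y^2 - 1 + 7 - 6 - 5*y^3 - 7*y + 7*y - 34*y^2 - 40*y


(1) = 6*y
(2) = -4*n^2 + 5*n + r*(5*n - 5) - 1
(3) = 270*s^2 + 189*s + 27
(4) = r*(8*x - 56) - 7*x^2 + 37*x + 84
(5) = -5*y^3 - 45*y^2 - 40*y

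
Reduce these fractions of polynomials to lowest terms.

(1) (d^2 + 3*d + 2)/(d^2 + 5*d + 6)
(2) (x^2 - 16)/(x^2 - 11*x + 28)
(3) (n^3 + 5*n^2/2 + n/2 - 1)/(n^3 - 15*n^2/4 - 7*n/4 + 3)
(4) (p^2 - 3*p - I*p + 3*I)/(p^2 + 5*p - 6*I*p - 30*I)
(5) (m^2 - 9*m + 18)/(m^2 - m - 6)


(1) = (d + 1)/(d + 3)
(2) = (x + 4)/(x - 7)
(3) = (4*n^2 + 6*n - 4)/(4*n^2 - 19*n + 12)
(4) = (p^2 + p*(-3 - I) + 3*I)/(p^2 + p*(5 - 6*I) - 30*I)
(5) = (m - 6)/(m + 2)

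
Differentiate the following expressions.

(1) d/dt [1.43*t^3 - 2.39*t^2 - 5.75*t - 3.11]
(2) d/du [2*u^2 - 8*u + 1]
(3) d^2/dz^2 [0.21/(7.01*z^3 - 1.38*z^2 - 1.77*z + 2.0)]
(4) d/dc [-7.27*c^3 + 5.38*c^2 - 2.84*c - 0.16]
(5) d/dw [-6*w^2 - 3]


(1) = 4.29*t^2 - 4.78*t - 5.75
(2) = 4*u - 8
(3) = ((0.5796 - 8.8326*z)*(7.01*z^3 - 1.38*z^2 - 1.77*z + 2.0) + 0.21*(-42.06*z^2 + 5.52*z + 3.54)*(-21.03*z^2 + 2.76*z + 1.77))/(7.01*z^3 - 1.38*z^2 - 1.77*z + 2.0)^3
(4) = -21.81*c^2 + 10.76*c - 2.84
(5) = -12*w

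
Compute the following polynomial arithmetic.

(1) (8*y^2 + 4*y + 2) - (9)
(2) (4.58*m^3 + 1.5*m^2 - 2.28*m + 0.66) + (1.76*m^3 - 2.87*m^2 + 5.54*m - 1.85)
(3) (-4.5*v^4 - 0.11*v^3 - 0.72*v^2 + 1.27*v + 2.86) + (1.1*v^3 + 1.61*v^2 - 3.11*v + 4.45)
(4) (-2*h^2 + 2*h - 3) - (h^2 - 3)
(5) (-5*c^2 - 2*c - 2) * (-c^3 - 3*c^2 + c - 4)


(1) = 8*y^2 + 4*y - 7
(2) = 6.34*m^3 - 1.37*m^2 + 3.26*m - 1.19
(3) = -4.5*v^4 + 0.99*v^3 + 0.89*v^2 - 1.84*v + 7.31
(4) = -3*h^2 + 2*h
(5) = 5*c^5 + 17*c^4 + 3*c^3 + 24*c^2 + 6*c + 8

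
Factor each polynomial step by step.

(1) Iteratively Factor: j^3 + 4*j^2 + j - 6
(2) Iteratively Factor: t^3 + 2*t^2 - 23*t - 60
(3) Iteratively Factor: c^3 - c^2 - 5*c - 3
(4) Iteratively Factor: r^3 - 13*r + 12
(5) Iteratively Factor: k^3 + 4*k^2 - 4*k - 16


(1) = (j + 2)*(j^2 + 2*j - 3) = (j + 2)*(j + 3)*(j - 1)
(2) = (t + 3)*(t^2 - t - 20) = (t + 3)*(t + 4)*(t - 5)
(3) = (c + 1)*(c^2 - 2*c - 3) = (c + 1)^2*(c - 3)
(4) = (r + 4)*(r^2 - 4*r + 3) = (r - 1)*(r + 4)*(r - 3)
(5) = (k - 2)*(k^2 + 6*k + 8) = (k - 2)*(k + 4)*(k + 2)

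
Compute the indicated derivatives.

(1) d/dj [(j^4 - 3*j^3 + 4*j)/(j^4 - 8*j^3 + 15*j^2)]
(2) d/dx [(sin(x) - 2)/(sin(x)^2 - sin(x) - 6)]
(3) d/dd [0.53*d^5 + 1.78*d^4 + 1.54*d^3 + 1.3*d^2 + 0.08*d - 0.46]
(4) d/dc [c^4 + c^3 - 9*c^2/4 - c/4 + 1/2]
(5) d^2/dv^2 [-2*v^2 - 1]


(1) = (-5*j^4 + 30*j^3 - 57*j^2 + 64*j - 60)/(j^2*(j^4 - 16*j^3 + 94*j^2 - 240*j + 225))
(2) = (4*sin(x) + cos(x)^2 - 9)*cos(x)/(sin(x) + cos(x)^2 + 5)^2
(3) = 2.65*d^4 + 7.12*d^3 + 4.62*d^2 + 2.6*d + 0.08
(4) = 4*c^3 + 3*c^2 - 9*c/2 - 1/4
(5) = -4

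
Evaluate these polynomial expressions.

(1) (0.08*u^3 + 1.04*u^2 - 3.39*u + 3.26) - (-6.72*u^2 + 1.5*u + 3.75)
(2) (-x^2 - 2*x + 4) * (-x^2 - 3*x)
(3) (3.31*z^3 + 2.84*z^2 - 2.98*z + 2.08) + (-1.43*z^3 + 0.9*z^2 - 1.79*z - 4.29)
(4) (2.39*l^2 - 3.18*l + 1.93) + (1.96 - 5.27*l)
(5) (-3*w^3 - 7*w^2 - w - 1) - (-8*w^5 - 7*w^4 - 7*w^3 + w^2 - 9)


(1) = 0.08*u^3 + 7.76*u^2 - 4.89*u - 0.49
(2) = x^4 + 5*x^3 + 2*x^2 - 12*x
(3) = 1.88*z^3 + 3.74*z^2 - 4.77*z - 2.21
(4) = 2.39*l^2 - 8.45*l + 3.89
(5) = 8*w^5 + 7*w^4 + 4*w^3 - 8*w^2 - w + 8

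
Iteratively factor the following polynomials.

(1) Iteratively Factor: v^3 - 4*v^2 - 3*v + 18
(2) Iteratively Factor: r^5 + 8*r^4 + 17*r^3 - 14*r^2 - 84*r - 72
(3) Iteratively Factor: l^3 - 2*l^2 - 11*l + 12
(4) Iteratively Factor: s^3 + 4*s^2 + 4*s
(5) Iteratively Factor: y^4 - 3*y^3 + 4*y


(1) = (v - 3)*(v^2 - v - 6) = (v - 3)^2*(v + 2)
(2) = (r + 2)*(r^4 + 6*r^3 + 5*r^2 - 24*r - 36) = (r - 2)*(r + 2)*(r^3 + 8*r^2 + 21*r + 18) = (r - 2)*(r + 2)*(r + 3)*(r^2 + 5*r + 6) = (r - 2)*(r + 2)^2*(r + 3)*(r + 3)
(3) = (l - 1)*(l^2 - l - 12) = (l - 1)*(l + 3)*(l - 4)
(4) = (s + 2)*(s^2 + 2*s) = (s + 2)^2*(s)
(5) = (y - 2)*(y^3 - y^2 - 2*y) = y*(y - 2)*(y^2 - y - 2) = y*(y - 2)^2*(y + 1)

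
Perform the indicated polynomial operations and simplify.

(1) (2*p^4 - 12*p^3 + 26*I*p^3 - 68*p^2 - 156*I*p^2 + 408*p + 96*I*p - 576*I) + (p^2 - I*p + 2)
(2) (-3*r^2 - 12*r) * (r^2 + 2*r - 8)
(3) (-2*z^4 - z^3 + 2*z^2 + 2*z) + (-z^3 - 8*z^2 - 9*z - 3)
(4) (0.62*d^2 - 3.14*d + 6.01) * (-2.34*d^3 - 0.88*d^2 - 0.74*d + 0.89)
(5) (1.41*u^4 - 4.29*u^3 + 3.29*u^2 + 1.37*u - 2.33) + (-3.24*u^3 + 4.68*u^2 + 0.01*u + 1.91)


(1) = 2*p^4 - 12*p^3 + 26*I*p^3 - 67*p^2 - 156*I*p^2 + 408*p + 95*I*p + 2 - 576*I
(2) = -3*r^4 - 18*r^3 + 96*r
(3) = -2*z^4 - 2*z^3 - 6*z^2 - 7*z - 3
(4) = -1.4508*d^5 + 6.802*d^4 - 11.759*d^3 - 2.4134*d^2 - 7.242*d + 5.3489
(5) = 1.41*u^4 - 7.53*u^3 + 7.97*u^2 + 1.38*u - 0.42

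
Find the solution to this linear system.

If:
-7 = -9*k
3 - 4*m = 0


Then:
k = 7/9
m = 3/4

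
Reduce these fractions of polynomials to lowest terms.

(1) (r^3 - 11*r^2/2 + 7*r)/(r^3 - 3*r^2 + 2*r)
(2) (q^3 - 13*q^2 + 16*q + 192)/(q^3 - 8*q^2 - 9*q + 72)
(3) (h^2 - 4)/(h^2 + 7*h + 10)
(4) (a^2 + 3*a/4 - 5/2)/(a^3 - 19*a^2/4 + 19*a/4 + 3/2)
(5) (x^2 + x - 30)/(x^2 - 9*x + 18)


(1) = (2*r - 7)/(2*r - 2)
(2) = (q - 8)/(q - 3)
(3) = (h - 2)/(h + 5)
(4) = (4*a^2 + 3*a - 10)/(4*a^3 - 19*a^2 + 19*a + 6)
(5) = (x^2 + x - 30)/(x^2 - 9*x + 18)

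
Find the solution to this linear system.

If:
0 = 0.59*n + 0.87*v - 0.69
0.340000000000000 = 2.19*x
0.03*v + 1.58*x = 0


Then:
n = 13.23
v = -8.18
x = 0.16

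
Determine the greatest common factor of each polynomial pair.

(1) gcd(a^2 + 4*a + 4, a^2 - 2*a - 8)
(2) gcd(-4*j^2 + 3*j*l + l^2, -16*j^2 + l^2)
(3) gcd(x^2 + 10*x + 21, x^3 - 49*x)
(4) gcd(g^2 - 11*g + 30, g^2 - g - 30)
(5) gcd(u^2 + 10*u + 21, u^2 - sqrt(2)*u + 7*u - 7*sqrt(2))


(1) = gcd((a + 2)^2, (a - 4)*(a + 2)) = a + 2
(2) = 4*j + l
(3) = gcd((x + 3)*(x + 7), x*(x - 7)*(x + 7)) = x + 7
(4) = g - 6
(5) = u + 7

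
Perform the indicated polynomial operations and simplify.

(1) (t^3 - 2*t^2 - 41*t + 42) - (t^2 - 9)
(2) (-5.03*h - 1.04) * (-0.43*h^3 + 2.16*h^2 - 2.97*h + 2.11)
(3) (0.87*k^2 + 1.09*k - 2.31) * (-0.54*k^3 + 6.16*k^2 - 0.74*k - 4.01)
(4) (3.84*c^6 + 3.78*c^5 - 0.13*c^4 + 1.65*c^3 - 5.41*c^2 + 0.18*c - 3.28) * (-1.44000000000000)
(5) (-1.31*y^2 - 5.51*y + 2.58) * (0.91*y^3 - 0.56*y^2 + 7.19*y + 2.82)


(1) = t^3 - 3*t^2 - 41*t + 51
(2) = 2.1629*h^4 - 10.4176*h^3 + 12.6927*h^2 - 7.5245*h - 2.1944
(3) = -0.4698*k^5 + 4.7706*k^4 + 7.318*k^3 - 18.5249*k^2 - 2.6615*k + 9.2631
(4) = -5.5296*c^6 - 5.4432*c^5 + 0.1872*c^4 - 2.376*c^3 + 7.7904*c^2 - 0.2592*c + 4.7232
(5) = -1.1921*y^5 - 4.2805*y^4 - 3.9855*y^3 - 44.7559*y^2 + 3.012*y + 7.2756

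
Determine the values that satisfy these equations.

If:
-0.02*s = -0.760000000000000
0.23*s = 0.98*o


Then:
o = 8.92
s = 38.00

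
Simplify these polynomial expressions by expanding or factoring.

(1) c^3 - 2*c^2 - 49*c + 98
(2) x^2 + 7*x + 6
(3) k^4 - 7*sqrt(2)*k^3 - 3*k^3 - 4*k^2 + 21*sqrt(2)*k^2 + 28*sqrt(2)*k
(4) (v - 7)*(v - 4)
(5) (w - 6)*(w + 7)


(1) = (c - 7)*(c - 2)*(c + 7)
(2) = (x + 1)*(x + 6)
(3) = k*(k - 4)*(k + 1)*(k - 7*sqrt(2))
(4) = v^2 - 11*v + 28
(5) = w^2 + w - 42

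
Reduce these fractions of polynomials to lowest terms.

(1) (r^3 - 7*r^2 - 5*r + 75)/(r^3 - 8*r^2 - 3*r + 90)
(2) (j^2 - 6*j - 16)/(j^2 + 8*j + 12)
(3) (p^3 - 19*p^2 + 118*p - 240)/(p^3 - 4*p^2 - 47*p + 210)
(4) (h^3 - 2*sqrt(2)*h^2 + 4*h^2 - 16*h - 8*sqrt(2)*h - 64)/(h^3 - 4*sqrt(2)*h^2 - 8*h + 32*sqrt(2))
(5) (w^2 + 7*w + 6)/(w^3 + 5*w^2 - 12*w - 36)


(1) = (r - 5)/(r - 6)
(2) = (j - 8)/(j + 6)
(3) = (p - 8)/(p + 7)
(4) = (h + 4)/(h - 2*sqrt(2))
(5) = (w + 1)/(w^2 - w - 6)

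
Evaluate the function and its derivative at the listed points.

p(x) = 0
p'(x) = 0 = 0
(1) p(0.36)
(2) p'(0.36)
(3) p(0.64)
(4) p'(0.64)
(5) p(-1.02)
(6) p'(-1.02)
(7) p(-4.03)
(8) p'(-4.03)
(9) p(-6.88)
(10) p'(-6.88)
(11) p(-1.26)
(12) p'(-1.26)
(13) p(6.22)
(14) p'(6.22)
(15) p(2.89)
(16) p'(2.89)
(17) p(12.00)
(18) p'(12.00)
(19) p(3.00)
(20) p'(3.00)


(1) = 0.00
(2) = 0.00
(3) = 0.00
(4) = 0.00
(5) = 0.00
(6) = 0.00
(7) = 0.00
(8) = 0.00
(9) = 0.00
(10) = 0.00
(11) = 0.00
(12) = 0.00
(13) = 0.00
(14) = 0.00
(15) = 0.00
(16) = 0.00
(17) = 0.00
(18) = 0.00
(19) = 0.00
(20) = 0.00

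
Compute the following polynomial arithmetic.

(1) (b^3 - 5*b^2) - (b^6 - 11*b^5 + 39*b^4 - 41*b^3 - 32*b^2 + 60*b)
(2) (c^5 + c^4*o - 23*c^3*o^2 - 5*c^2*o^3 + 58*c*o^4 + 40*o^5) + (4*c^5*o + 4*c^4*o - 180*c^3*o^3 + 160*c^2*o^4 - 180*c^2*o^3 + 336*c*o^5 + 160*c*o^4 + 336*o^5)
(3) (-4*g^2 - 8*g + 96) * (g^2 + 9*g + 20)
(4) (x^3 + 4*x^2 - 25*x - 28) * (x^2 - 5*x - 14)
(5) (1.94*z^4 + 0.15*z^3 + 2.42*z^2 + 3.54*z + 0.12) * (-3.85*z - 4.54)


(1) = -b^6 + 11*b^5 - 39*b^4 + 42*b^3 + 27*b^2 - 60*b
(2) = 4*c^5*o + c^5 + 5*c^4*o - 180*c^3*o^3 - 23*c^3*o^2 + 160*c^2*o^4 - 185*c^2*o^3 + 336*c*o^5 + 218*c*o^4 + 376*o^5
(3) = -4*g^4 - 44*g^3 - 56*g^2 + 704*g + 1920
(4) = x^5 - x^4 - 59*x^3 + 41*x^2 + 490*x + 392
(5) = -7.469*z^5 - 9.3851*z^4 - 9.998*z^3 - 24.6158*z^2 - 16.5336*z - 0.5448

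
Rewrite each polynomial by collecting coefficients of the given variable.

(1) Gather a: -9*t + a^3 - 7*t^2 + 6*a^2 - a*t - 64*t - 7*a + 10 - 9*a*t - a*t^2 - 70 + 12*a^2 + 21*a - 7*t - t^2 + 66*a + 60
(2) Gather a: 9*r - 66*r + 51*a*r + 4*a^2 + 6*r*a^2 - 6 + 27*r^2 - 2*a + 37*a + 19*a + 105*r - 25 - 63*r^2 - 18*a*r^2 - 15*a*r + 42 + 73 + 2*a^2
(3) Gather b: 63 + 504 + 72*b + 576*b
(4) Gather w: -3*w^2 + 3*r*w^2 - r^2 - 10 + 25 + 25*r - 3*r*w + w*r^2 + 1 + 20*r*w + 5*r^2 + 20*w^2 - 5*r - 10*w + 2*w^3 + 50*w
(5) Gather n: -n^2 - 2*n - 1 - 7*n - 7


(1) = a^3 + 18*a^2 + a*(-t^2 - 10*t + 80) - 8*t^2 - 80*t
(2) = a^2*(6*r + 6) + a*(-18*r^2 + 36*r + 54) - 36*r^2 + 48*r + 84
(3) = 648*b + 567
(4) = 4*r^2 + 20*r + 2*w^3 + w^2*(3*r + 17) + w*(r^2 + 17*r + 40) + 16
(5) = -n^2 - 9*n - 8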